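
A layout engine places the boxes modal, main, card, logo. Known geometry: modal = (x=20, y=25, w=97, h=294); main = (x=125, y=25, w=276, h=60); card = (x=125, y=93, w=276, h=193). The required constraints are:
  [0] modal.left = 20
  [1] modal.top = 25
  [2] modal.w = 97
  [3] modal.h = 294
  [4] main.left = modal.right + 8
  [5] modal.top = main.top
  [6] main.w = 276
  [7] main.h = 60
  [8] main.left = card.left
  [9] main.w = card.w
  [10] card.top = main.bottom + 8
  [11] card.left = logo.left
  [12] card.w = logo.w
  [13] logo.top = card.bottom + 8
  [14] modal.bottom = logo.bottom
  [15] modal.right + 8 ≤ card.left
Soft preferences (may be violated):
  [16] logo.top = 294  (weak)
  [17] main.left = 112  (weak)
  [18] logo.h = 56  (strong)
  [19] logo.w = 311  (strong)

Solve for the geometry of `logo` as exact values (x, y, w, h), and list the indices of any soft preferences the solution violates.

1. logo.x = 125  [card.left = logo.left]
2. logo.w = 276  [card.w = logo.w]
3. logo.y = 294  [logo.top = card.bottom + 8]
4. logo.h = 25  [modal.bottom = logo.bottom]

logo = (x=125, y=294, w=276, h=25)
violated soft preferences: 17, 18, 19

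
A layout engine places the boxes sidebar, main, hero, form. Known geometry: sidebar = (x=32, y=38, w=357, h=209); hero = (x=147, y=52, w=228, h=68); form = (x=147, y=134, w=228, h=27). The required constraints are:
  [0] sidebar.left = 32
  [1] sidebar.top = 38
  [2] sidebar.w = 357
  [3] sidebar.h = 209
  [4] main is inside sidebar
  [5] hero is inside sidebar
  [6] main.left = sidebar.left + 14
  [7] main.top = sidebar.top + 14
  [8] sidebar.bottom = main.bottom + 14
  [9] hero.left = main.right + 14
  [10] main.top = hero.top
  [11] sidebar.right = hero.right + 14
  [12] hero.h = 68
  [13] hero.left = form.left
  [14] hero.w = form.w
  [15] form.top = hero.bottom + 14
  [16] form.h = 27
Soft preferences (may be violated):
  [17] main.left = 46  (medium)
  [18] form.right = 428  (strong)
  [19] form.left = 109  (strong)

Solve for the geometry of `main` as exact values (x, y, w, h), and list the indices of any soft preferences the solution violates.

main = (x=46, y=52, w=87, h=181)
violated soft preferences: 18, 19

1. main.x = 46  [main.left = sidebar.left + 14]
2. main.y = 52  [main.top = sidebar.top + 14]
3. main.h = 181  [sidebar.bottom = main.bottom + 14]
4. main.w = 87  [hero.left = main.right + 14]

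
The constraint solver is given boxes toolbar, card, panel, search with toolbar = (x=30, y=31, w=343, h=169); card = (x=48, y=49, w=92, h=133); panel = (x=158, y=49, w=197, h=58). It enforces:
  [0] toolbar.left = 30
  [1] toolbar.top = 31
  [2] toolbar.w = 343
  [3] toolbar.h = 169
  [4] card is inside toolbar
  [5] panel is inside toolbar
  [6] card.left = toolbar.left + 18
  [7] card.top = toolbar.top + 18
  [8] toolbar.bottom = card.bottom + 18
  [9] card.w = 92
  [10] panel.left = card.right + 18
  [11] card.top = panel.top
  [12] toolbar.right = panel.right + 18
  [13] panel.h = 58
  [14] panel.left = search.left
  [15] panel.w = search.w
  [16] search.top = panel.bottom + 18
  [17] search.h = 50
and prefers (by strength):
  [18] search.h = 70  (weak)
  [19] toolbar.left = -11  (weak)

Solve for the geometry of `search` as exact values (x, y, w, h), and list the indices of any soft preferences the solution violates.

search = (x=158, y=125, w=197, h=50)
violated soft preferences: 18, 19

1. search.x = 158  [panel.left = search.left]
2. search.w = 197  [panel.w = search.w]
3. search.y = 125  [search.top = panel.bottom + 18]
4. search.h = 50  [search.h = 50]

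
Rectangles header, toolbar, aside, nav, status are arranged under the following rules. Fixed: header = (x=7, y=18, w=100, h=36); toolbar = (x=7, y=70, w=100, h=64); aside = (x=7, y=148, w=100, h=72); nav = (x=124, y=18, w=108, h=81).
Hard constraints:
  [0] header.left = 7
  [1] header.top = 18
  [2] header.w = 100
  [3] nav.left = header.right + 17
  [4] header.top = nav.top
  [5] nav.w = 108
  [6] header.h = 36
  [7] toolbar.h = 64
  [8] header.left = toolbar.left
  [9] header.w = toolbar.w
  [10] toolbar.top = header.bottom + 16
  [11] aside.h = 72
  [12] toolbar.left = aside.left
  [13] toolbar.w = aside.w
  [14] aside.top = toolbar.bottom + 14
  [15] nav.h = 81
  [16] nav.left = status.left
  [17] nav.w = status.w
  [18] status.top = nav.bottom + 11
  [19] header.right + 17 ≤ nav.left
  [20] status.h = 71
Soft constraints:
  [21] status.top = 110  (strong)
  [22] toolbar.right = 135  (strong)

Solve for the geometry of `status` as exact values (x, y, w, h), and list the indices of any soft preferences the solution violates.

status = (x=124, y=110, w=108, h=71)
violated soft preferences: 22

1. status.x = 124  [nav.left = status.left]
2. status.w = 108  [nav.w = status.w]
3. status.y = 110  [status.top = nav.bottom + 11]
4. status.h = 71  [status.h = 71]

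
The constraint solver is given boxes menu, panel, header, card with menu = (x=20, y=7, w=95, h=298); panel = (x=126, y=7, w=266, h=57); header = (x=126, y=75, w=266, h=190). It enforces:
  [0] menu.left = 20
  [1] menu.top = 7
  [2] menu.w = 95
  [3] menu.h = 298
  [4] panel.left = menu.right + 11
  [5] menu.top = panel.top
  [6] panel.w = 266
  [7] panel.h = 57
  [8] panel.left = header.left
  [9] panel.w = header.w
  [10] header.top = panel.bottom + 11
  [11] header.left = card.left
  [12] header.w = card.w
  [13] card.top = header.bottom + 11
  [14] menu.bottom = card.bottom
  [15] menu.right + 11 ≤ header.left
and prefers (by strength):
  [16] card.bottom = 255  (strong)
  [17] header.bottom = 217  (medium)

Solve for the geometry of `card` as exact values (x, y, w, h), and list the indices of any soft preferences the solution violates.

1. card.x = 126  [header.left = card.left]
2. card.w = 266  [header.w = card.w]
3. card.y = 276  [card.top = header.bottom + 11]
4. card.h = 29  [menu.bottom = card.bottom]

card = (x=126, y=276, w=266, h=29)
violated soft preferences: 16, 17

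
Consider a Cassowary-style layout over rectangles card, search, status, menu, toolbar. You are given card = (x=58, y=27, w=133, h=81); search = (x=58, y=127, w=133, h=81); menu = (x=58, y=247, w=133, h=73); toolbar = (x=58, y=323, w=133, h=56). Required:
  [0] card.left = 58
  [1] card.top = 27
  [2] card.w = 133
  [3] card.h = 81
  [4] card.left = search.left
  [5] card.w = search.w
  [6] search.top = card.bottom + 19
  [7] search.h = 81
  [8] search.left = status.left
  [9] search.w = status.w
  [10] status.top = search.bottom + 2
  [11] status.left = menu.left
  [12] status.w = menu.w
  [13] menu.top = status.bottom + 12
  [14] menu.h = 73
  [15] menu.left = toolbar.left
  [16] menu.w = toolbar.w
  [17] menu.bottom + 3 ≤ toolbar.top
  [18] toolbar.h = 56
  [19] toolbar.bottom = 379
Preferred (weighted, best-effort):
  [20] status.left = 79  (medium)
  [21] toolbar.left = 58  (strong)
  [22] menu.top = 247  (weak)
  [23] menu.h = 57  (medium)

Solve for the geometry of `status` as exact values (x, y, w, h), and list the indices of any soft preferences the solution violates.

1. status.x = 58  [search.left = status.left]
2. status.w = 133  [search.w = status.w]
3. status.y = 210  [status.top = search.bottom + 2]
4. status.h = 25  [menu.top = status.bottom + 12]

status = (x=58, y=210, w=133, h=25)
violated soft preferences: 20, 23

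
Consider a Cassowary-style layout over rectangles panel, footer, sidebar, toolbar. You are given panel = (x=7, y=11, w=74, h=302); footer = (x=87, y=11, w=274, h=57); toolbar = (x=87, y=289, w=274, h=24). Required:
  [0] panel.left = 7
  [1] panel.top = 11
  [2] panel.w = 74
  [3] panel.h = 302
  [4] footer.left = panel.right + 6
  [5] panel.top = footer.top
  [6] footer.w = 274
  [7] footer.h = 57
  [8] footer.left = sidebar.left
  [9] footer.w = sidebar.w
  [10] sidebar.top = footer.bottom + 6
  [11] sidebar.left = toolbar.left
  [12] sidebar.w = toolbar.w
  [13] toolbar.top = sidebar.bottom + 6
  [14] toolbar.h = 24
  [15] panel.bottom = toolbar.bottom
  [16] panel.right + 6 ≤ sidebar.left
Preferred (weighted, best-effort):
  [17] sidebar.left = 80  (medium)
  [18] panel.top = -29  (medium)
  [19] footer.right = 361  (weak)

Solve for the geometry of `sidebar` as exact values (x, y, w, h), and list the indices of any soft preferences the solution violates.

1. sidebar.x = 87  [footer.left = sidebar.left]
2. sidebar.w = 274  [footer.w = sidebar.w]
3. sidebar.y = 74  [sidebar.top = footer.bottom + 6]
4. sidebar.h = 209  [toolbar.top = sidebar.bottom + 6]

sidebar = (x=87, y=74, w=274, h=209)
violated soft preferences: 17, 18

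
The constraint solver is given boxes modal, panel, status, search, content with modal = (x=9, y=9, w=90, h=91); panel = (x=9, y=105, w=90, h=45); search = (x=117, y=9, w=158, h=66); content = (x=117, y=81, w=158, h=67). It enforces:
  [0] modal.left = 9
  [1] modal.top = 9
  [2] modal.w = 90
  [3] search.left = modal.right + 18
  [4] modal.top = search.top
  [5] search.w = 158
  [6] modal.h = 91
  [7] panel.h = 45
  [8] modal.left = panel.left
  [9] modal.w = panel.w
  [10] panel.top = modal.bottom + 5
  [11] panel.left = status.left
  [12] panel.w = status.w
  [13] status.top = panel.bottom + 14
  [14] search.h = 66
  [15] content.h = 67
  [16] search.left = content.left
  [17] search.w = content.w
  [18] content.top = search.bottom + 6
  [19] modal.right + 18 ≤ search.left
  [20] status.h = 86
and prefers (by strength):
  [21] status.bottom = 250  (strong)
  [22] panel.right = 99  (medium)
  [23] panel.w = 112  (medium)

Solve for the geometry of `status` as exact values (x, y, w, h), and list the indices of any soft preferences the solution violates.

status = (x=9, y=164, w=90, h=86)
violated soft preferences: 23

1. status.x = 9  [panel.left = status.left]
2. status.w = 90  [panel.w = status.w]
3. status.y = 164  [status.top = panel.bottom + 14]
4. status.h = 86  [status.h = 86]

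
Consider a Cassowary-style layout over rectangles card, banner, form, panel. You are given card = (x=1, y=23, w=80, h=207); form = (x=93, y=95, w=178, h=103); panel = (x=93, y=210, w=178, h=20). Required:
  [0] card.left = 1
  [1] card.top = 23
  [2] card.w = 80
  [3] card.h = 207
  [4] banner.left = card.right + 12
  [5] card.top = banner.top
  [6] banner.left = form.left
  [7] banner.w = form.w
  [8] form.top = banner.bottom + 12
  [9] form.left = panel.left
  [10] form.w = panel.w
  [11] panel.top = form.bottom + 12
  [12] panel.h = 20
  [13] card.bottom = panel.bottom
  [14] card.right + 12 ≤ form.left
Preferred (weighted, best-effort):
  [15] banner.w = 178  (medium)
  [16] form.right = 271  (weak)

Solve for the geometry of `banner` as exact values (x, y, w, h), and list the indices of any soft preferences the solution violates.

1. banner.x = 93  [banner.left = card.right + 12]
2. banner.y = 23  [card.top = banner.top]
3. banner.w = 178  [banner.w = form.w]
4. banner.h = 60  [form.top = banner.bottom + 12]

banner = (x=93, y=23, w=178, h=60)
violated soft preferences: none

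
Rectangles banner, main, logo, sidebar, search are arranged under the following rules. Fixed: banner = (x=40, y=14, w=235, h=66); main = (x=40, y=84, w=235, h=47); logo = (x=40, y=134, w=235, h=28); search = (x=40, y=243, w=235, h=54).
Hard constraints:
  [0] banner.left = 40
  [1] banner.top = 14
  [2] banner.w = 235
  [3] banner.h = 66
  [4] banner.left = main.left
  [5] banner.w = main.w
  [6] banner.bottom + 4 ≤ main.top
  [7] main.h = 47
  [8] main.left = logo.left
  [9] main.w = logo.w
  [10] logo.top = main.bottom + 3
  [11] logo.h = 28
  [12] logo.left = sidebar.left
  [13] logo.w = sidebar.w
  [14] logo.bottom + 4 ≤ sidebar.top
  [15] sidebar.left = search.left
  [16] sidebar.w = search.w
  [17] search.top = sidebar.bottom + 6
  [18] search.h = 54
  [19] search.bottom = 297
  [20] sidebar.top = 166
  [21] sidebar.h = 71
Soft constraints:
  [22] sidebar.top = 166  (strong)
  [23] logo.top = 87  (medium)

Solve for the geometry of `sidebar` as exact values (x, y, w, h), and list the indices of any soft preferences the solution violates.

sidebar = (x=40, y=166, w=235, h=71)
violated soft preferences: 23

1. sidebar.x = 40  [logo.left = sidebar.left]
2. sidebar.w = 235  [logo.w = sidebar.w]
3. sidebar.y = 166  [sidebar.top = 166]
4. sidebar.h = 71  [sidebar.h = 71]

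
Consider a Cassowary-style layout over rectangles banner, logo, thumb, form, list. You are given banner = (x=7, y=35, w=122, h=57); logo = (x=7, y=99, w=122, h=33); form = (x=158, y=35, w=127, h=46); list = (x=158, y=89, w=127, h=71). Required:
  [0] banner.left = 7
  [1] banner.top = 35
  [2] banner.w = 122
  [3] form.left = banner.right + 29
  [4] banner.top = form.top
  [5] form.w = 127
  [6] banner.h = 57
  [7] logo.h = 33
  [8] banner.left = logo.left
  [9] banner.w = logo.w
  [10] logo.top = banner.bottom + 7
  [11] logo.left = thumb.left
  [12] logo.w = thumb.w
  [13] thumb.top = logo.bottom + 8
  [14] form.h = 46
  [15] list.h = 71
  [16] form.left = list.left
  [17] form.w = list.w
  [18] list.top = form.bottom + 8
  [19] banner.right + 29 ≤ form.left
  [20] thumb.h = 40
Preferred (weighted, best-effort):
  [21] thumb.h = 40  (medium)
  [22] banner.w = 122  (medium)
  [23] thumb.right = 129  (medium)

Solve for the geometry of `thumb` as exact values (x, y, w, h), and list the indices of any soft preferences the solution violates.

1. thumb.x = 7  [logo.left = thumb.left]
2. thumb.w = 122  [logo.w = thumb.w]
3. thumb.y = 140  [thumb.top = logo.bottom + 8]
4. thumb.h = 40  [thumb.h = 40]

thumb = (x=7, y=140, w=122, h=40)
violated soft preferences: none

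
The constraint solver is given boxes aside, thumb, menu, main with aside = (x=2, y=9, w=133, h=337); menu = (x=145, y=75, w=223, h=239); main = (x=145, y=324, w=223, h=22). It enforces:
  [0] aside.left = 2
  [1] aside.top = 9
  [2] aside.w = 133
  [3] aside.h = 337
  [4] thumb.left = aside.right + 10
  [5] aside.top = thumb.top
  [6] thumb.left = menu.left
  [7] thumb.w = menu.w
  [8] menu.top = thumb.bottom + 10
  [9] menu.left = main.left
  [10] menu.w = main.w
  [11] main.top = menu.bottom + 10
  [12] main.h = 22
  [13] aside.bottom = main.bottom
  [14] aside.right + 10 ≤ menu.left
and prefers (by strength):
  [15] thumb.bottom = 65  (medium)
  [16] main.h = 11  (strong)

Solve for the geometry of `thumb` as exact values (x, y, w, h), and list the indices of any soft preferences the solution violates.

1. thumb.x = 145  [thumb.left = aside.right + 10]
2. thumb.y = 9  [aside.top = thumb.top]
3. thumb.w = 223  [thumb.w = menu.w]
4. thumb.h = 56  [menu.top = thumb.bottom + 10]

thumb = (x=145, y=9, w=223, h=56)
violated soft preferences: 16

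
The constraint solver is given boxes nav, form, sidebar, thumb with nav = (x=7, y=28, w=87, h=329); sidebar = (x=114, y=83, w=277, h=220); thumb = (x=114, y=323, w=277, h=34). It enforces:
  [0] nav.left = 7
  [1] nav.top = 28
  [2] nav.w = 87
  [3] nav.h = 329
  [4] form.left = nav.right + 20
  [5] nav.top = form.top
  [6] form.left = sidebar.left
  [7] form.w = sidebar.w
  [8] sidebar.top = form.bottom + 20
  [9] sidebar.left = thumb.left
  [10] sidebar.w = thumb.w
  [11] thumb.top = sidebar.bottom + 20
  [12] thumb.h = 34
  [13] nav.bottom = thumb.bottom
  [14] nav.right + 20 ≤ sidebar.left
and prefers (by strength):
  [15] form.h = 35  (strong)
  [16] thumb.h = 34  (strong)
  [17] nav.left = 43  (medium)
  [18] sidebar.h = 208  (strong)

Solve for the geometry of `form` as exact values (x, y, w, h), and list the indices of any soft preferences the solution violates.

form = (x=114, y=28, w=277, h=35)
violated soft preferences: 17, 18

1. form.x = 114  [form.left = nav.right + 20]
2. form.y = 28  [nav.top = form.top]
3. form.w = 277  [form.w = sidebar.w]
4. form.h = 35  [sidebar.top = form.bottom + 20]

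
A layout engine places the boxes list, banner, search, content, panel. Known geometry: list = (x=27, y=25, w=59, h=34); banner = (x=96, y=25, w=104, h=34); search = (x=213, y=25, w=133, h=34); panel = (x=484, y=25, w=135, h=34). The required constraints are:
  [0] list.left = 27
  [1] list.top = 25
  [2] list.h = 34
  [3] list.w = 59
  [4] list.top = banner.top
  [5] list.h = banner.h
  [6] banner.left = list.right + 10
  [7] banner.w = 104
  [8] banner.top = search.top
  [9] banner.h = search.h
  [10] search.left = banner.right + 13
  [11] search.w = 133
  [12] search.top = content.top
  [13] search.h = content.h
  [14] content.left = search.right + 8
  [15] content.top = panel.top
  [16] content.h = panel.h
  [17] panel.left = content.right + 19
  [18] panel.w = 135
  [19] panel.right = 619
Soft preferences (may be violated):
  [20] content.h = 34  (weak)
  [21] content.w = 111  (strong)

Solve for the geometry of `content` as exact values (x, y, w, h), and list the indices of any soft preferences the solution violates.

content = (x=354, y=25, w=111, h=34)
violated soft preferences: none

1. content.y = 25  [search.top = content.top]
2. content.h = 34  [search.h = content.h]
3. content.x = 354  [content.left = search.right + 8]
4. content.w = 111  [panel.left = content.right + 19]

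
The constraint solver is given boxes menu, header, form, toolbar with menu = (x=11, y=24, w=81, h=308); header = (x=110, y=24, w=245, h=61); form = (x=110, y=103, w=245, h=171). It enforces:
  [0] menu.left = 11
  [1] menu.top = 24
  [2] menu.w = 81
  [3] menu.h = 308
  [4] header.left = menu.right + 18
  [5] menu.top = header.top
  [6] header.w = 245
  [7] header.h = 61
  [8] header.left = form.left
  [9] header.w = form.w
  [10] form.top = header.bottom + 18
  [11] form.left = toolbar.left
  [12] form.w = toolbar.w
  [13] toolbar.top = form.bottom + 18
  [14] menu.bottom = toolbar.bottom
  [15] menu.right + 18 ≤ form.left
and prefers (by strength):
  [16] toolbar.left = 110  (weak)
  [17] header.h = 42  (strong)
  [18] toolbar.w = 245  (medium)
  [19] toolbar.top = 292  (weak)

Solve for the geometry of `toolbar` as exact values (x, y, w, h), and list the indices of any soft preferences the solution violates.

1. toolbar.x = 110  [form.left = toolbar.left]
2. toolbar.w = 245  [form.w = toolbar.w]
3. toolbar.y = 292  [toolbar.top = form.bottom + 18]
4. toolbar.h = 40  [menu.bottom = toolbar.bottom]

toolbar = (x=110, y=292, w=245, h=40)
violated soft preferences: 17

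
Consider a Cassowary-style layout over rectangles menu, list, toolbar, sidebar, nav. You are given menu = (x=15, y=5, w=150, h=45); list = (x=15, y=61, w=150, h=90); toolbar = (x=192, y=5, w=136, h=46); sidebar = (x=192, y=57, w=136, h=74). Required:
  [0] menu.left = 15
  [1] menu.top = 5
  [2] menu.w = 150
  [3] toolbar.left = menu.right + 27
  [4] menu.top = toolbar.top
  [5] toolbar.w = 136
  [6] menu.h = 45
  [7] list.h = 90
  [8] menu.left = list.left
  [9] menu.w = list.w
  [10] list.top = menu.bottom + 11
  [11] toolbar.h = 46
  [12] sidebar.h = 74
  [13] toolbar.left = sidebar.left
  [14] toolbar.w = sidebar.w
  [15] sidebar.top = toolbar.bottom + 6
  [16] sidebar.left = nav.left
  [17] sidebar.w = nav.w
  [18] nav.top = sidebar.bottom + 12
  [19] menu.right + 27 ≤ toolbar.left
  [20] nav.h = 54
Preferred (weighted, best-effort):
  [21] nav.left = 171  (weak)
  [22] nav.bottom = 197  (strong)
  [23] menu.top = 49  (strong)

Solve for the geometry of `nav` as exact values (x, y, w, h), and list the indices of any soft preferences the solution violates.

1. nav.x = 192  [sidebar.left = nav.left]
2. nav.w = 136  [sidebar.w = nav.w]
3. nav.y = 143  [nav.top = sidebar.bottom + 12]
4. nav.h = 54  [nav.h = 54]

nav = (x=192, y=143, w=136, h=54)
violated soft preferences: 21, 23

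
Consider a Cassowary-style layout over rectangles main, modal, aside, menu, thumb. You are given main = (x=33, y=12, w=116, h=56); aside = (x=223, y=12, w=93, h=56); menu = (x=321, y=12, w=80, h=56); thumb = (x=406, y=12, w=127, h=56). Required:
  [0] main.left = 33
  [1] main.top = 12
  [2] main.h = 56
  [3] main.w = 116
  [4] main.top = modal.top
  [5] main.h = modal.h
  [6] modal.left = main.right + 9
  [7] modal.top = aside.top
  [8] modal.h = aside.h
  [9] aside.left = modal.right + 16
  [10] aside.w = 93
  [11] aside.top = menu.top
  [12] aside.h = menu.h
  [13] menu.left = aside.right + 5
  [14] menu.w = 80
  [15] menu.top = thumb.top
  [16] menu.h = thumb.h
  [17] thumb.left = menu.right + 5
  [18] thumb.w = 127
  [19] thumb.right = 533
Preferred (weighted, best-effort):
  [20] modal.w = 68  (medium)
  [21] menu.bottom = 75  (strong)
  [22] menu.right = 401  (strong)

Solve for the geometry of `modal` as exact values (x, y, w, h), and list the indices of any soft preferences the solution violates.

1. modal.y = 12  [main.top = modal.top]
2. modal.h = 56  [main.h = modal.h]
3. modal.x = 158  [modal.left = main.right + 9]
4. modal.w = 49  [aside.left = modal.right + 16]

modal = (x=158, y=12, w=49, h=56)
violated soft preferences: 20, 21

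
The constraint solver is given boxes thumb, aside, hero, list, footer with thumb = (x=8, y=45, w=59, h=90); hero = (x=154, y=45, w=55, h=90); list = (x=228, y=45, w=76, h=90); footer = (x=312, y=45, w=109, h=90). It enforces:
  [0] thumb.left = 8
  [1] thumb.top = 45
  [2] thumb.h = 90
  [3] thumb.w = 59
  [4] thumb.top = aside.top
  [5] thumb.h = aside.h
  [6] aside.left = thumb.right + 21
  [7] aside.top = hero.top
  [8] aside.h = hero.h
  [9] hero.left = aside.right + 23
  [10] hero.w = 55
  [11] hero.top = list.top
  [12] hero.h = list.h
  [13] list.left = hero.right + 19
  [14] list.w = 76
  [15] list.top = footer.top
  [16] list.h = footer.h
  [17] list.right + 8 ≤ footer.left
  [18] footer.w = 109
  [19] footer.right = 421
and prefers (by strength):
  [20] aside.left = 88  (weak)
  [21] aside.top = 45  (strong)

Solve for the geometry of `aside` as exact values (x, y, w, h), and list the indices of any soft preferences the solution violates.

aside = (x=88, y=45, w=43, h=90)
violated soft preferences: none

1. aside.y = 45  [thumb.top = aside.top]
2. aside.h = 90  [thumb.h = aside.h]
3. aside.x = 88  [aside.left = thumb.right + 21]
4. aside.w = 43  [hero.left = aside.right + 23]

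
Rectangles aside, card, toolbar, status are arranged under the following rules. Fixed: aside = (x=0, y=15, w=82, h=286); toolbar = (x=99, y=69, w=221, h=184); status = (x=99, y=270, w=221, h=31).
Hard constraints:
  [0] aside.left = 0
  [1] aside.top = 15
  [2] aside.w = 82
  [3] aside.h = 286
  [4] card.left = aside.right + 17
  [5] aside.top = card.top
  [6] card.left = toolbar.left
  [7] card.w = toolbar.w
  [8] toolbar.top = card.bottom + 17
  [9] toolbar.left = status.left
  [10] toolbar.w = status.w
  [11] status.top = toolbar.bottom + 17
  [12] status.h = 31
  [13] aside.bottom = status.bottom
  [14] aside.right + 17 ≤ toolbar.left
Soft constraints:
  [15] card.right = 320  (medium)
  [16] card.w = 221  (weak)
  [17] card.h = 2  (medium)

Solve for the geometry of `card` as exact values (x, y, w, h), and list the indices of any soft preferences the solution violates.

1. card.x = 99  [card.left = aside.right + 17]
2. card.y = 15  [aside.top = card.top]
3. card.w = 221  [card.w = toolbar.w]
4. card.h = 37  [toolbar.top = card.bottom + 17]

card = (x=99, y=15, w=221, h=37)
violated soft preferences: 17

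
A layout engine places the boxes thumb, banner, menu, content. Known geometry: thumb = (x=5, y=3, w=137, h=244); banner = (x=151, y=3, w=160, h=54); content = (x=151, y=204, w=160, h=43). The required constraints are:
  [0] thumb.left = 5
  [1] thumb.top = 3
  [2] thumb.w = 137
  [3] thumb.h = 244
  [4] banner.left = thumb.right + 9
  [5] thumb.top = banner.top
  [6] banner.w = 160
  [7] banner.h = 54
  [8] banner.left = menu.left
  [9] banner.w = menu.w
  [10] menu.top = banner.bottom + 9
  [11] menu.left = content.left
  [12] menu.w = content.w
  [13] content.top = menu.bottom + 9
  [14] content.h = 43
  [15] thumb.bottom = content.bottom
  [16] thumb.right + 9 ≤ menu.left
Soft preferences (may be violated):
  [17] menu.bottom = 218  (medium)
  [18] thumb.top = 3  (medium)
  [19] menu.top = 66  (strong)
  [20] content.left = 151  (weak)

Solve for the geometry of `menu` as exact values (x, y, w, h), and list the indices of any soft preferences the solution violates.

menu = (x=151, y=66, w=160, h=129)
violated soft preferences: 17

1. menu.x = 151  [banner.left = menu.left]
2. menu.w = 160  [banner.w = menu.w]
3. menu.y = 66  [menu.top = banner.bottom + 9]
4. menu.h = 129  [content.top = menu.bottom + 9]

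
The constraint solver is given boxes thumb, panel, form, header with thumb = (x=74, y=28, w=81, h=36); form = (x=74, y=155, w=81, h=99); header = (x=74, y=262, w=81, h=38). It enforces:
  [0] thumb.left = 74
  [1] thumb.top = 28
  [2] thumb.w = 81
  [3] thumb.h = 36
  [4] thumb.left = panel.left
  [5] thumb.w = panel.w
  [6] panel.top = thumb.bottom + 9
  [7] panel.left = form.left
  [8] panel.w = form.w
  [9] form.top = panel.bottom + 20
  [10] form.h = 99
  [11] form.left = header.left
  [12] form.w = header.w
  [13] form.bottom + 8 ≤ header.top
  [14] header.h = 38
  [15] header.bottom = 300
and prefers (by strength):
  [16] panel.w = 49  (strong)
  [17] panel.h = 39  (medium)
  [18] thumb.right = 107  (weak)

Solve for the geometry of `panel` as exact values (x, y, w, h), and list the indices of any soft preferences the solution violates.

panel = (x=74, y=73, w=81, h=62)
violated soft preferences: 16, 17, 18

1. panel.x = 74  [thumb.left = panel.left]
2. panel.w = 81  [thumb.w = panel.w]
3. panel.y = 73  [panel.top = thumb.bottom + 9]
4. panel.h = 62  [form.top = panel.bottom + 20]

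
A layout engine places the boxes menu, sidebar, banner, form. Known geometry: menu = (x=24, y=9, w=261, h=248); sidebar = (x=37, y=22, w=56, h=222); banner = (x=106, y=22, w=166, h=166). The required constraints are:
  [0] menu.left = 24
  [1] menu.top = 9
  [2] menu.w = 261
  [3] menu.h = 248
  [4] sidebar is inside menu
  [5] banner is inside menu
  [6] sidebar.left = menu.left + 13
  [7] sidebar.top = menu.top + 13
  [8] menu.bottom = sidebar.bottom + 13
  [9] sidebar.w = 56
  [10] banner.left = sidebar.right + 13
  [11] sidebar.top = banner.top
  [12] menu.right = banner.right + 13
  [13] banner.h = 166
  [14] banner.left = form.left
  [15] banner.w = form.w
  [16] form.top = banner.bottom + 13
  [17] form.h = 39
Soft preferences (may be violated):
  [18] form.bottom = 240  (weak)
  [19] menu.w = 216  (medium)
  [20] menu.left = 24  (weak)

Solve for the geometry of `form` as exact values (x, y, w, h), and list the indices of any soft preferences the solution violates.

1. form.x = 106  [banner.left = form.left]
2. form.w = 166  [banner.w = form.w]
3. form.y = 201  [form.top = banner.bottom + 13]
4. form.h = 39  [form.h = 39]

form = (x=106, y=201, w=166, h=39)
violated soft preferences: 19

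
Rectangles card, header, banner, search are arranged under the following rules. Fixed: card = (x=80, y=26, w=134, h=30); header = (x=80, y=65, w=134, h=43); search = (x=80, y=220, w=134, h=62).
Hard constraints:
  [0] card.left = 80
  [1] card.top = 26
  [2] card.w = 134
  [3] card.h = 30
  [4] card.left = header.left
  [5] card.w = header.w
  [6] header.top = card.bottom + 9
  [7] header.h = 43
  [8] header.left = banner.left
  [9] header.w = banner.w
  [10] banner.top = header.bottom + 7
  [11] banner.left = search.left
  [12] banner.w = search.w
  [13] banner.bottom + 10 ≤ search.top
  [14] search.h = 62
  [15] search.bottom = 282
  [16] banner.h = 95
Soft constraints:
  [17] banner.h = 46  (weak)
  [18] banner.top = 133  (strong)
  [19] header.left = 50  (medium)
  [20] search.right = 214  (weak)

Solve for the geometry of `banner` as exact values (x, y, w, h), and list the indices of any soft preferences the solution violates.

banner = (x=80, y=115, w=134, h=95)
violated soft preferences: 17, 18, 19

1. banner.x = 80  [header.left = banner.left]
2. banner.w = 134  [header.w = banner.w]
3. banner.y = 115  [banner.top = header.bottom + 7]
4. banner.h = 95  [banner.h = 95]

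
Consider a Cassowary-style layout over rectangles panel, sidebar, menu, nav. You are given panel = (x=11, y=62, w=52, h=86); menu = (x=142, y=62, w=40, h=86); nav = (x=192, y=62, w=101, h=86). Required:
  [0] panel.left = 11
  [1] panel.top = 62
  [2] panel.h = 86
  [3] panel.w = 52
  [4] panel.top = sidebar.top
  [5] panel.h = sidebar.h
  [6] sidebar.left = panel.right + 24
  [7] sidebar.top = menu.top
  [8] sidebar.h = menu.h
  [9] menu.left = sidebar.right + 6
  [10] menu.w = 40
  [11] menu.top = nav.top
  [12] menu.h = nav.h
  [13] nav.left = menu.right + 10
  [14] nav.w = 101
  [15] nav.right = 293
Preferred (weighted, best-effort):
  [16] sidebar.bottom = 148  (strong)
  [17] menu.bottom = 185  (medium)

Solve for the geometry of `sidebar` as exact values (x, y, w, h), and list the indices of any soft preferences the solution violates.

sidebar = (x=87, y=62, w=49, h=86)
violated soft preferences: 17

1. sidebar.y = 62  [panel.top = sidebar.top]
2. sidebar.h = 86  [panel.h = sidebar.h]
3. sidebar.x = 87  [sidebar.left = panel.right + 24]
4. sidebar.w = 49  [menu.left = sidebar.right + 6]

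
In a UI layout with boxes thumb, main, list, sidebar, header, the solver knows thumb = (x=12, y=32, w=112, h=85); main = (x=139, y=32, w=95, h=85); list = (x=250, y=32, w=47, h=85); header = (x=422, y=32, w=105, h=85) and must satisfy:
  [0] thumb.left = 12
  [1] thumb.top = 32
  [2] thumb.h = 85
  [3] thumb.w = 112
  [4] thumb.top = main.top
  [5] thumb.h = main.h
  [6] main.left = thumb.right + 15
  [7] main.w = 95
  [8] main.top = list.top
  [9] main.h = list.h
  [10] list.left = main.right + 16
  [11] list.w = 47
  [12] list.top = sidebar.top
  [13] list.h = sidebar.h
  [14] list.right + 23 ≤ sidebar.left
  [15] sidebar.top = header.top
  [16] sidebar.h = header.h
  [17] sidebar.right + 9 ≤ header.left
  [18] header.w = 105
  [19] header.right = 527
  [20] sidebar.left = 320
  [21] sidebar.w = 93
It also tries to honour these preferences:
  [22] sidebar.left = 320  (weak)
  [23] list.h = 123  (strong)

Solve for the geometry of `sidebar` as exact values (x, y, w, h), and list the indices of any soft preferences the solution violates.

1. sidebar.y = 32  [list.top = sidebar.top]
2. sidebar.h = 85  [list.h = sidebar.h]
3. sidebar.x = 320  [sidebar.left = 320]
4. sidebar.w = 93  [sidebar.w = 93]

sidebar = (x=320, y=32, w=93, h=85)
violated soft preferences: 23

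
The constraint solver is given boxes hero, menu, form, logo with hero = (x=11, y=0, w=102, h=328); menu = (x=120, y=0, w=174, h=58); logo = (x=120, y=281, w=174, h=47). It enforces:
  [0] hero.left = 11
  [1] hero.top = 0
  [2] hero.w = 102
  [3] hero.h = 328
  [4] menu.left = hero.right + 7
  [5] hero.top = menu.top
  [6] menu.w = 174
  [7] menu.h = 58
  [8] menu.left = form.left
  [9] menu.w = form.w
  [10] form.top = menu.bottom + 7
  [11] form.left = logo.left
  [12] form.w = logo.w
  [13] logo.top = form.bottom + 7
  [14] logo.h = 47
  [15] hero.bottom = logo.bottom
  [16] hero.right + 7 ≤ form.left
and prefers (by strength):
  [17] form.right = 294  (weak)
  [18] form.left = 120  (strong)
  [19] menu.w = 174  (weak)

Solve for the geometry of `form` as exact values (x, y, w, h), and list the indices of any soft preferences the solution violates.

form = (x=120, y=65, w=174, h=209)
violated soft preferences: none

1. form.x = 120  [menu.left = form.left]
2. form.w = 174  [menu.w = form.w]
3. form.y = 65  [form.top = menu.bottom + 7]
4. form.h = 209  [logo.top = form.bottom + 7]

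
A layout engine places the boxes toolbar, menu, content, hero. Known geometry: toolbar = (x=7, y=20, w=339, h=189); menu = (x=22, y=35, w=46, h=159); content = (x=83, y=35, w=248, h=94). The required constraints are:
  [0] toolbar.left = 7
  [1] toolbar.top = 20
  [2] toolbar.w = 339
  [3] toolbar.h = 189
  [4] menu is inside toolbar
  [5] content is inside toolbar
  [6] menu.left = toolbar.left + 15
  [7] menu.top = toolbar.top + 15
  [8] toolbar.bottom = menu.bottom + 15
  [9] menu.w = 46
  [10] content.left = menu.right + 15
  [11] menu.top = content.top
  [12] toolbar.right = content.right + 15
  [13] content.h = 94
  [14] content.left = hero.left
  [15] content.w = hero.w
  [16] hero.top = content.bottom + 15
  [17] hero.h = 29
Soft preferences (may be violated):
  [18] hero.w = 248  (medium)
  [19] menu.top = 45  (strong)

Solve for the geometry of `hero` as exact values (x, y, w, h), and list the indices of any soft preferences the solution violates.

1. hero.x = 83  [content.left = hero.left]
2. hero.w = 248  [content.w = hero.w]
3. hero.y = 144  [hero.top = content.bottom + 15]
4. hero.h = 29  [hero.h = 29]

hero = (x=83, y=144, w=248, h=29)
violated soft preferences: 19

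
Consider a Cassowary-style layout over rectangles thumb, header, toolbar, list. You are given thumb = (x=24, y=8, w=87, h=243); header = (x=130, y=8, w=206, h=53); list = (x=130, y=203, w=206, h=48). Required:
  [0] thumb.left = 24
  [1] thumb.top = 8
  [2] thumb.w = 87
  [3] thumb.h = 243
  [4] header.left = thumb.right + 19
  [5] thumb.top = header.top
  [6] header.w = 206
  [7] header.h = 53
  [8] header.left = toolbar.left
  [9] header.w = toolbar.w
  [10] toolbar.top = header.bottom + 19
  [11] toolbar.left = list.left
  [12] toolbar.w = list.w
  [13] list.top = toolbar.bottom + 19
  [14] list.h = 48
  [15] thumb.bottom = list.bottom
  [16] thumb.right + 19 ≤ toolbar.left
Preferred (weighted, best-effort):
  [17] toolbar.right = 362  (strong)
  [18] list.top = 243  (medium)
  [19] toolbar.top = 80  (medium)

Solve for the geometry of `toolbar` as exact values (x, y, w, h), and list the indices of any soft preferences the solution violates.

toolbar = (x=130, y=80, w=206, h=104)
violated soft preferences: 17, 18

1. toolbar.x = 130  [header.left = toolbar.left]
2. toolbar.w = 206  [header.w = toolbar.w]
3. toolbar.y = 80  [toolbar.top = header.bottom + 19]
4. toolbar.h = 104  [list.top = toolbar.bottom + 19]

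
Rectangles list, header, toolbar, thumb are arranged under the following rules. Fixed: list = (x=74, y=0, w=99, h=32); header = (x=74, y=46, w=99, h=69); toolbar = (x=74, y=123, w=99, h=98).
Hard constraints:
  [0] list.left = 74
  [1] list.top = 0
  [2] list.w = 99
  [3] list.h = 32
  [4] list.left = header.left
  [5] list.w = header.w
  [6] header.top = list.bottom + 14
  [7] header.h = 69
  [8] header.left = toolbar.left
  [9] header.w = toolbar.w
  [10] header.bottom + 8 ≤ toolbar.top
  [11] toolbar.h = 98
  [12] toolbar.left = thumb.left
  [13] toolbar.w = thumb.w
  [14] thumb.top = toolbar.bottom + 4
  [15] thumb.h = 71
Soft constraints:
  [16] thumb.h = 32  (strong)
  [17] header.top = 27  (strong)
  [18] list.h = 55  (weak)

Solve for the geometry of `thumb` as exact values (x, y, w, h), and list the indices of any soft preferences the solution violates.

thumb = (x=74, y=225, w=99, h=71)
violated soft preferences: 16, 17, 18

1. thumb.x = 74  [toolbar.left = thumb.left]
2. thumb.w = 99  [toolbar.w = thumb.w]
3. thumb.y = 225  [thumb.top = toolbar.bottom + 4]
4. thumb.h = 71  [thumb.h = 71]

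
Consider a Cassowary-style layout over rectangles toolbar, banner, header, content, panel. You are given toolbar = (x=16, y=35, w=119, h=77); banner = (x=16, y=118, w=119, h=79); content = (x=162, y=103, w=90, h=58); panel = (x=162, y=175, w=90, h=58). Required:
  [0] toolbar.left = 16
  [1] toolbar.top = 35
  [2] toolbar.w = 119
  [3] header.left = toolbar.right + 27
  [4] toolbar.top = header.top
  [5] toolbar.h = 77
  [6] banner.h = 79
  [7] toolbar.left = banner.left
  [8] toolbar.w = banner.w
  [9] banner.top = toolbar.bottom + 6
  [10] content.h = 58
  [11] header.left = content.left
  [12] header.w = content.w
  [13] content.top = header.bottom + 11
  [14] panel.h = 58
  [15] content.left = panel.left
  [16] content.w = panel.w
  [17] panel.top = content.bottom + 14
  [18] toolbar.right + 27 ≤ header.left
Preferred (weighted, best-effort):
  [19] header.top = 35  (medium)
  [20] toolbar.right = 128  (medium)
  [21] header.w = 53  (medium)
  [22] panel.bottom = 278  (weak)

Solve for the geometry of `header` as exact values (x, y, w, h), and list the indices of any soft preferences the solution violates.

1. header.x = 162  [header.left = toolbar.right + 27]
2. header.y = 35  [toolbar.top = header.top]
3. header.w = 90  [header.w = content.w]
4. header.h = 57  [content.top = header.bottom + 11]

header = (x=162, y=35, w=90, h=57)
violated soft preferences: 20, 21, 22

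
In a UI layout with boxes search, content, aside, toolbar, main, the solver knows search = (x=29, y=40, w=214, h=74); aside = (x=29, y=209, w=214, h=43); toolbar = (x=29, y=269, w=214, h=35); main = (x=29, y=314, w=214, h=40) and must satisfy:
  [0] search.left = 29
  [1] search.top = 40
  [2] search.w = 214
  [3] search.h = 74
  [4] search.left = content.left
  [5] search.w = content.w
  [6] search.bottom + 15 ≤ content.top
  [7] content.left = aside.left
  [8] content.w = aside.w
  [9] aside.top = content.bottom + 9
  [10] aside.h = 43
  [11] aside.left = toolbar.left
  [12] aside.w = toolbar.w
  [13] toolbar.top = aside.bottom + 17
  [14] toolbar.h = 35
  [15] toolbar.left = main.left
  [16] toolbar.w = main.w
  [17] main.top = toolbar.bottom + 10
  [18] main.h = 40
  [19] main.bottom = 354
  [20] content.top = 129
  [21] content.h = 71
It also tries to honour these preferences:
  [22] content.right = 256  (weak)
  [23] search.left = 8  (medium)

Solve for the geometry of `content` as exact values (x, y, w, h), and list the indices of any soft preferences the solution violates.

content = (x=29, y=129, w=214, h=71)
violated soft preferences: 22, 23

1. content.x = 29  [search.left = content.left]
2. content.w = 214  [search.w = content.w]
3. content.y = 129  [content.top = 129]
4. content.h = 71  [content.h = 71]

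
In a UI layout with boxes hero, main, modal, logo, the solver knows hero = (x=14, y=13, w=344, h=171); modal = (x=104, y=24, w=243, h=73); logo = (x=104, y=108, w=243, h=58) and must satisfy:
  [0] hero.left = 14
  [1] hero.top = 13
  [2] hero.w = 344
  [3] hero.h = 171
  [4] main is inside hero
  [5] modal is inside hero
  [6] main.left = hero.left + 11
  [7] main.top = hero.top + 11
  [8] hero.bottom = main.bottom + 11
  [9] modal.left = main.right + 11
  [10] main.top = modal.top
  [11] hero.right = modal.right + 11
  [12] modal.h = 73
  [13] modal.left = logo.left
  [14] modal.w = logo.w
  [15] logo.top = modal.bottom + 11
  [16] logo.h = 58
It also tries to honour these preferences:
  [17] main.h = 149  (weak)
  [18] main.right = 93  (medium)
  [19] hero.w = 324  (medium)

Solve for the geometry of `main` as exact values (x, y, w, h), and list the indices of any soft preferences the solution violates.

main = (x=25, y=24, w=68, h=149)
violated soft preferences: 19

1. main.x = 25  [main.left = hero.left + 11]
2. main.y = 24  [main.top = hero.top + 11]
3. main.h = 149  [hero.bottom = main.bottom + 11]
4. main.w = 68  [modal.left = main.right + 11]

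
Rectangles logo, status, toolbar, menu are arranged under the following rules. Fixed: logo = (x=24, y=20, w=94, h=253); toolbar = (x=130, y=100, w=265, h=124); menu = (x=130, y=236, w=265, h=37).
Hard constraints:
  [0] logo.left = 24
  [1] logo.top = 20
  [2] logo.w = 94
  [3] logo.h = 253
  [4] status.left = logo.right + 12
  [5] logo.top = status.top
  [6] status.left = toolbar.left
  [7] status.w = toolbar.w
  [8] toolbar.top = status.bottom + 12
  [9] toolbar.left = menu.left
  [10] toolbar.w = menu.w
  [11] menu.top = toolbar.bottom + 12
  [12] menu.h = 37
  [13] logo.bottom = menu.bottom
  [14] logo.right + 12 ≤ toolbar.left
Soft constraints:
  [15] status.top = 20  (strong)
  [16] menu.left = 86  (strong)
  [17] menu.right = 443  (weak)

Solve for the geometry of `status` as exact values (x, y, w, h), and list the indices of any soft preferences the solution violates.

1. status.x = 130  [status.left = logo.right + 12]
2. status.y = 20  [logo.top = status.top]
3. status.w = 265  [status.w = toolbar.w]
4. status.h = 68  [toolbar.top = status.bottom + 12]

status = (x=130, y=20, w=265, h=68)
violated soft preferences: 16, 17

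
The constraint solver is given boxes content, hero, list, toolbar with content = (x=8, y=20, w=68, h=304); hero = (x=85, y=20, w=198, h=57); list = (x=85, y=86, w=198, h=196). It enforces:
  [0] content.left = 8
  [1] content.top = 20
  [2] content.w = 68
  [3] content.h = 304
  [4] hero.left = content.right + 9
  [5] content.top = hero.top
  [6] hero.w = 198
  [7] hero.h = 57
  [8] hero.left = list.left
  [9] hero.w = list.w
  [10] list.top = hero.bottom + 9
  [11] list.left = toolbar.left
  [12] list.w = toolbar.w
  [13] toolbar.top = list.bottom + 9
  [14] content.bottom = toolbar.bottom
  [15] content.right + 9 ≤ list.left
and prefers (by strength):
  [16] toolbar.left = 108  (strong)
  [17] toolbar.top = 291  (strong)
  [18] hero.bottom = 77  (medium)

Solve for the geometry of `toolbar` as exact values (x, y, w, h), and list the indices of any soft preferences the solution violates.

toolbar = (x=85, y=291, w=198, h=33)
violated soft preferences: 16

1. toolbar.x = 85  [list.left = toolbar.left]
2. toolbar.w = 198  [list.w = toolbar.w]
3. toolbar.y = 291  [toolbar.top = list.bottom + 9]
4. toolbar.h = 33  [content.bottom = toolbar.bottom]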